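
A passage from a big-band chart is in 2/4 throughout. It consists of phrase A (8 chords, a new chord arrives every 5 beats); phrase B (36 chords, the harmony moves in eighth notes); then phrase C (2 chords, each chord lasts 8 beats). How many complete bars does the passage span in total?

37 bars

A: 8 × 5 = 40 beats = 20 bars.
B: 36 × 0.5 = 18 beats = 9 bars.
C: 2 × 8 = 16 beats = 8 bars.
Total: 20 + 9 + 8 = 37 bars.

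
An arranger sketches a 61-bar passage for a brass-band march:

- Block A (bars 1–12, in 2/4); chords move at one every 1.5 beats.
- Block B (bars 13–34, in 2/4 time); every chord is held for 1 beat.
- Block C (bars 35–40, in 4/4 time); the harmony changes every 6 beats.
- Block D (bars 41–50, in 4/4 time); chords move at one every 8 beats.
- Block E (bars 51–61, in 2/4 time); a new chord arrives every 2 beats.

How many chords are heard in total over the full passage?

A has 24 beats and chords last 1.5 each, so 16 chords.
B has 44 beats and chords last 1 each, so 44 chords.
C has 24 beats and chords last 6 each, so 4 chords.
D has 40 beats and chords last 8 each, so 5 chords.
E has 22 beats and chords last 2 each, so 11 chords.
Total: 16 + 44 + 4 + 5 + 11 = 80.

80 chords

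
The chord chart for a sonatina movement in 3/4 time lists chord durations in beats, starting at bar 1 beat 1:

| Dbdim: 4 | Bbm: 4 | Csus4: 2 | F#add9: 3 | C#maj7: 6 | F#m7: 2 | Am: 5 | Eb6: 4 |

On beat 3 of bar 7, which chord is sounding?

F#m7

Beat 3 of bar 7 is beat (7−1)×3 + 3 = 21 overall.
Running totals: Dbdim ends at 4, Bbm ends at 8, Csus4 ends at 10, F#add9 ends at 13, C#maj7 ends at 19, F#m7 ends at 21.
Beat 21 falls within F#m7.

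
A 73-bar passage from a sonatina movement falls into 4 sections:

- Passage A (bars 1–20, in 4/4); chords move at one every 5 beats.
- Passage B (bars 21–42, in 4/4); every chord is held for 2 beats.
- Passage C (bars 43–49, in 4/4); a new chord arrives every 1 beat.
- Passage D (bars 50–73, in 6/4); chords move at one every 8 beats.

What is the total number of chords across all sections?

A has 80 beats and chords last 5 each, so 16 chords.
B has 88 beats and chords last 2 each, so 44 chords.
C has 28 beats and chords last 1 each, so 28 chords.
D has 144 beats and chords last 8 each, so 18 chords.
Total: 16 + 44 + 28 + 18 = 106.

106 chords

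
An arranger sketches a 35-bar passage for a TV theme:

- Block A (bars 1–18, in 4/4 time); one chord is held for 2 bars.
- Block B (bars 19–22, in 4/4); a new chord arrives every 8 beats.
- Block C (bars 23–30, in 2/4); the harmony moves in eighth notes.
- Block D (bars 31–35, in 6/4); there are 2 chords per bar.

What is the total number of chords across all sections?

A: 18 bars × 4 beats = 72 beats; 8 beats/chord → 9 chords.
B: 4 bars × 4 beats = 16 beats; 8 beats/chord → 2 chords.
C: 8 bars × 2 beats = 16 beats; 0.5 beats/chord → 32 chords.
D: 5 bars × 6 beats = 30 beats; 3 beats/chord → 10 chords.
Total: 9 + 2 + 32 + 10 = 53.

53 chords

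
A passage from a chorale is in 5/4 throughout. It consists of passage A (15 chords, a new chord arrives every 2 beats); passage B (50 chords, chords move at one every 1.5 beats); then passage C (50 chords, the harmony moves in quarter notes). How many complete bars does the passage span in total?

31 bars

A: 15 × 2 = 30 beats = 6 bars.
B: 50 × 1.5 = 75 beats = 15 bars.
C: 50 × 1 = 50 beats = 10 bars.
Total: 6 + 15 + 10 = 31 bars.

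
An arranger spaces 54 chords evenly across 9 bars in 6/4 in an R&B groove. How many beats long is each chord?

1 beat

9 bars × 6 beats/bar = 54 beats total.
54 beats ÷ 54 chords = 1 beats per chord.
(That is a quarter note.)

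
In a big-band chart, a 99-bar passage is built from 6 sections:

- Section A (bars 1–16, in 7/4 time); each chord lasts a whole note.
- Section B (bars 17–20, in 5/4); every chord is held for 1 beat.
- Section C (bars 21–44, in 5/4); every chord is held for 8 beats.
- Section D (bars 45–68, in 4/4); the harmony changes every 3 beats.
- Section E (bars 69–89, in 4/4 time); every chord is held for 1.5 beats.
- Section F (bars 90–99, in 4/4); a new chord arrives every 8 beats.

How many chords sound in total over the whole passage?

156 chords

A: 16·7 = 112 beats, 112/4 = 28 chords.
B: 4·5 = 20 beats, 20/1 = 20 chords.
C: 24·5 = 120 beats, 120/8 = 15 chords.
D: 24·4 = 96 beats, 96/3 = 32 chords.
E: 21·4 = 84 beats, 84/1.5 = 56 chords.
F: 10·4 = 40 beats, 40/8 = 5 chords.
Total: 28 + 20 + 15 + 32 + 56 + 5 = 156.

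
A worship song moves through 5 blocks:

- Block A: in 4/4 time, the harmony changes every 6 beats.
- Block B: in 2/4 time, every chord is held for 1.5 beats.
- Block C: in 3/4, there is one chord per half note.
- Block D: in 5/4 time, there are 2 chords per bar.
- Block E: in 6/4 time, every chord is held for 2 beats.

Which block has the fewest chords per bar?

Block A

A: 4/6 = 2/3 chords/bar.
B: 2/1.5 = 4/3 chords/bar.
C: 3/2 = 1.5 chords/bar.
D: 5/2.5 = 2 chords/bar.
E: 6/2 = 3 chords/bar.
Slowest is A at 2/3 chords/bar.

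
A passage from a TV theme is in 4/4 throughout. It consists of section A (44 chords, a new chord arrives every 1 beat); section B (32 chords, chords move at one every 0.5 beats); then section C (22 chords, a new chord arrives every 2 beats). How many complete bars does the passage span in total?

26 bars

A: 44 × 1 = 44 beats = 11 bars.
B: 32 × 0.5 = 16 beats = 4 bars.
C: 22 × 2 = 44 beats = 11 bars.
Total: 11 + 4 + 11 = 26 bars.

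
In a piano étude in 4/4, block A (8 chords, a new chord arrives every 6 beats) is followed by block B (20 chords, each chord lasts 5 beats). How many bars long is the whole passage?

A: 8 × 6 = 48 beats = 12 bars.
B: 20 × 5 = 100 beats = 25 bars.
Total: 12 + 25 = 37 bars.

37 bars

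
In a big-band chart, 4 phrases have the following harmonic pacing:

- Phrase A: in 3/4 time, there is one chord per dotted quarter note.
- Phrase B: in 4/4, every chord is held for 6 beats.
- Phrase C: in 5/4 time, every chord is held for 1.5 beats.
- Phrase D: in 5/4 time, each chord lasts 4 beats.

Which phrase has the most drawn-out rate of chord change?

Phrase B

A: 3/1.5 = 2 chords/bar.
B: 4/6 = 2/3 chords/bar.
C: 5/1.5 = 10/3 chords/bar.
D: 5/4 = 1.25 chords/bar.
Slowest is B at 2/3 chords/bar.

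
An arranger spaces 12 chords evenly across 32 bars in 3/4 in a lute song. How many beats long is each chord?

32 bars × 3 beats/bar = 96 beats total.
96 beats ÷ 12 chords = 8 beats per chord.

8 beats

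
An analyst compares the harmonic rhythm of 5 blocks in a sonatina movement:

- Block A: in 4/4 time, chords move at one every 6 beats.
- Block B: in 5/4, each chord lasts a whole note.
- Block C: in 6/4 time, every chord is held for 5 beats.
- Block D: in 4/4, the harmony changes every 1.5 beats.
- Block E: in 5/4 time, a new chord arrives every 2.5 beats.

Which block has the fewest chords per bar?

A: 4 beats/bar ÷ 6 beats/chord = 2/3 chords/bar.
B: 5 beats/bar ÷ 4 beats/chord = 1.25 chords/bar.
C: 6 beats/bar ÷ 5 beats/chord = 1.2 chords/bar.
D: 4 beats/bar ÷ 1.5 beats/chord = 8/3 chords/bar.
E: 5 beats/bar ÷ 2.5 beats/chord = 2 chords/bar.
Slowest is A at 2/3 chords/bar.

Block A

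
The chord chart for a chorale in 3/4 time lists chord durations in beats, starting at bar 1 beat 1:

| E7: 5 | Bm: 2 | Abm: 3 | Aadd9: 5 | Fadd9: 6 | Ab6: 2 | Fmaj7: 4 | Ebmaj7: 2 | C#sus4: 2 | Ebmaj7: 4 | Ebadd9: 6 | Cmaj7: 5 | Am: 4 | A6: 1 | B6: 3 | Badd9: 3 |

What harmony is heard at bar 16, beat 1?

Cmaj7

Beat 1 of bar 16 is beat (16−1)×3 + 1 = 46 overall.
Running totals: E7 ends at 5, Bm ends at 7, Abm ends at 10, Aadd9 ends at 15, Fadd9 ends at 21, Ab6 ends at 23, Fmaj7 ends at 27, Ebmaj7 ends at 29, C#sus4 ends at 31, Ebmaj7 ends at 35, Ebadd9 ends at 41, Cmaj7 ends at 46.
Beat 46 falls within Cmaj7.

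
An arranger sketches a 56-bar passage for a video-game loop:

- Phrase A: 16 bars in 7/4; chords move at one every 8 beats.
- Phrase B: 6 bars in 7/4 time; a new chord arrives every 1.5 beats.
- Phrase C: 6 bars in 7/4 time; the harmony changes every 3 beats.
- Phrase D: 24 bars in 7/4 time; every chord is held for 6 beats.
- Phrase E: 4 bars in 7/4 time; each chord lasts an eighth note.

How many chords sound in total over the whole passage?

A: 16 bars × 7 beats = 112 beats; 8 beats/chord → 14 chords.
B: 6 bars × 7 beats = 42 beats; 1.5 beats/chord → 28 chords.
C: 6 bars × 7 beats = 42 beats; 3 beats/chord → 14 chords.
D: 24 bars × 7 beats = 168 beats; 6 beats/chord → 28 chords.
E: 4 bars × 7 beats = 28 beats; 0.5 beats/chord → 56 chords.
Total: 14 + 28 + 14 + 28 + 56 = 140.

140 chords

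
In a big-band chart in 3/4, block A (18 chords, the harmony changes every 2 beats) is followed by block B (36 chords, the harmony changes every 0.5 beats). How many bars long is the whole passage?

A: 18 × 2 = 36 beats = 12 bars.
B: 36 × 0.5 = 18 beats = 6 bars.
Total: 12 + 6 = 18 bars.

18 bars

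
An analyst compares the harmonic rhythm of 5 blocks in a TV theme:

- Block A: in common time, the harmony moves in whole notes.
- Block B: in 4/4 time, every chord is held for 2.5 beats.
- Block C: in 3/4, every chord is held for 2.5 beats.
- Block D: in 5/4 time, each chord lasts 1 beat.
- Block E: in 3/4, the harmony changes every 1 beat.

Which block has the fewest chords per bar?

Block A

A: 4 beats/bar ÷ 4 beats/chord = 1 chord/bar.
B: 4 beats/bar ÷ 2.5 beats/chord = 1.6 chords/bar.
C: 3 beats/bar ÷ 2.5 beats/chord = 1.2 chords/bar.
D: 5 beats/bar ÷ 1 beat/chord = 5 chords/bar.
E: 3 beats/bar ÷ 1 beat/chord = 3 chords/bar.
Slowest is A at 1 chords/bar.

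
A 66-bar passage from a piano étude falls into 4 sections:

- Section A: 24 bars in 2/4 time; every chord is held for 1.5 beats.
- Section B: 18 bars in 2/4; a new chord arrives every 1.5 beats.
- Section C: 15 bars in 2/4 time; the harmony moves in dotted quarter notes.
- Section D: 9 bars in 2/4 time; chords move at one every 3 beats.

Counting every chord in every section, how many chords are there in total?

82 chords

A: 24·2 = 48 beats, 48/1.5 = 32 chords.
B: 18·2 = 36 beats, 36/1.5 = 24 chords.
C: 15·2 = 30 beats, 30/1.5 = 20 chords.
D: 9·2 = 18 beats, 18/3 = 6 chords.
Total: 32 + 24 + 20 + 6 = 82.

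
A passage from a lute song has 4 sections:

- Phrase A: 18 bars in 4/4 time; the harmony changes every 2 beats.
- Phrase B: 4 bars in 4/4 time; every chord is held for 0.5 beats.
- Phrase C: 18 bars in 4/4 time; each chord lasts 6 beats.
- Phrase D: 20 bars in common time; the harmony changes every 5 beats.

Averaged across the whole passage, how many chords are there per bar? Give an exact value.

1.6 chords per bar

A: 18 × 4 = 72 beats ÷ 2 = 36 chords.
B: 4 × 4 = 16 beats ÷ 0.5 = 32 chords.
C: 18 × 4 = 72 beats ÷ 6 = 12 chords.
D: 20 × 4 = 80 beats ÷ 5 = 16 chords.
Overall: 96 chords over 60 bars → 96/60 = 1.6 chords per bar.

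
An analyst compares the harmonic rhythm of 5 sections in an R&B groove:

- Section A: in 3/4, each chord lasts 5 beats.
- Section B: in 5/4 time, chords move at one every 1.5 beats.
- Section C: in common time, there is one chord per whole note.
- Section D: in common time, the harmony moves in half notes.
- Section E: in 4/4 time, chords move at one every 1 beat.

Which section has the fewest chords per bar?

Section A

A: 3 beats/bar ÷ 5 beats/chord = 0.6 chords/bar.
B: 5 beats/bar ÷ 1.5 beats/chord = 10/3 chords/bar.
C: 4 beats/bar ÷ 4 beats/chord = 1 chord/bar.
D: 4 beats/bar ÷ 2 beats/chord = 2 chords/bar.
E: 4 beats/bar ÷ 1 beat/chord = 4 chords/bar.
Slowest is A at 0.6 chords/bar.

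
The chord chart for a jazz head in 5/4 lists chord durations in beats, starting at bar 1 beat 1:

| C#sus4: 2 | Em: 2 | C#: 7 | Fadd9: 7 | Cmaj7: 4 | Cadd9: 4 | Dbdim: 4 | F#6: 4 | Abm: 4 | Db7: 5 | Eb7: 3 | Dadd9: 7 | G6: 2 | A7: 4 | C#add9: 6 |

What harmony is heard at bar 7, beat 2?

Beat 2 of bar 7 is beat (7−1)×5 + 2 = 32 overall.
Running totals: C#sus4 ends at 2, Em ends at 4, C# ends at 11, Fadd9 ends at 18, Cmaj7 ends at 22, Cadd9 ends at 26, Dbdim ends at 30, F#6 ends at 34.
Beat 32 falls within F#6.

F#6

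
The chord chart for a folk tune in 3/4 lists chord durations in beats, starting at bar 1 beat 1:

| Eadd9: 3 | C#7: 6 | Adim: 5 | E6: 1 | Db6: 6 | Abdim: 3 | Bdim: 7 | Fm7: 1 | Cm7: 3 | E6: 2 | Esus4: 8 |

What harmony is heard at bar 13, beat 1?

Beat 1 of bar 13 is beat (13−1)×3 + 1 = 37 overall.
Running totals: Eadd9 ends at 3, C#7 ends at 9, Adim ends at 14, E6 ends at 15, Db6 ends at 21, Abdim ends at 24, Bdim ends at 31, Fm7 ends at 32, Cm7 ends at 35, E6 ends at 37.
Beat 37 falls within E6.

E6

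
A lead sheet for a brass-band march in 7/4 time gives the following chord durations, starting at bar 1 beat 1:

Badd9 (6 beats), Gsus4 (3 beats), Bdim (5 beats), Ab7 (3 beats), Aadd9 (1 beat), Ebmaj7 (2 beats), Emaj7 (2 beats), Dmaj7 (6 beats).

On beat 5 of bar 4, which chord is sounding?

Dmaj7

Beat 5 of bar 4 is beat (4−1)×7 + 5 = 26 overall.
Running totals: Badd9 ends at 6, Gsus4 ends at 9, Bdim ends at 14, Ab7 ends at 17, Aadd9 ends at 18, Ebmaj7 ends at 20, Emaj7 ends at 22, Dmaj7 ends at 28.
Beat 26 falls within Dmaj7.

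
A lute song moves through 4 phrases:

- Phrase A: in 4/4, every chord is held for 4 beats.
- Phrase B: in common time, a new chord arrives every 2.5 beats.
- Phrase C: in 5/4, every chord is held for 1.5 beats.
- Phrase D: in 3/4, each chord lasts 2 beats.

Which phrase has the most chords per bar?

A: 4/4 = 1 chord/bar.
B: 4/2.5 = 1.6 chords/bar.
C: 5/1.5 = 10/3 chords/bar.
D: 3/2 = 1.5 chords/bar.
Fastest is C at 10/3 chords/bar.

Phrase C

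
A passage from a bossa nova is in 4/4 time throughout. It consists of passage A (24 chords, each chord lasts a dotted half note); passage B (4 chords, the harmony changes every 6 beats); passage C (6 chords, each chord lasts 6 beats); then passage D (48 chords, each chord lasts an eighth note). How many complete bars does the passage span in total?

39 bars

A: 24 × 3 = 72 beats = 18 bars.
B: 4 × 6 = 24 beats = 6 bars.
C: 6 × 6 = 36 beats = 9 bars.
D: 48 × 0.5 = 24 beats = 6 bars.
Total: 18 + 6 + 9 + 6 = 39 bars.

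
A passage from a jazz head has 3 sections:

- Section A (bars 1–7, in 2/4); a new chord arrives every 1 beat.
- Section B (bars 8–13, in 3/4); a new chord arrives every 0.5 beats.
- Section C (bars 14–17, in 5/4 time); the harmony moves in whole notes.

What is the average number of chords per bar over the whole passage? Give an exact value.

A: 7 × 2 = 14 beats ÷ 1 = 14 chords.
B: 6 × 3 = 18 beats ÷ 0.5 = 36 chords.
C: 4 × 5 = 20 beats ÷ 4 = 5 chords.
Overall: 55 chords over 17 bars → 55/17 = 55/17 chords per bar.

55/17 chords per bar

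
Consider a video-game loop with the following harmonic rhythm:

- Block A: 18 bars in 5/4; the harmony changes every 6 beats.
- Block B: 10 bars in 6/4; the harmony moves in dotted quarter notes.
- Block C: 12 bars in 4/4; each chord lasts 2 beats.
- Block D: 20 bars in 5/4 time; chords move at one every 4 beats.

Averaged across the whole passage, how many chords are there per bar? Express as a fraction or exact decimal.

26/15 chords per bar

A: 18 × 5 = 90 beats ÷ 6 = 15 chords.
B: 10 × 6 = 60 beats ÷ 1.5 = 40 chords.
C: 12 × 4 = 48 beats ÷ 2 = 24 chords.
D: 20 × 5 = 100 beats ÷ 4 = 25 chords.
Overall: 104 chords over 60 bars → 104/60 = 26/15 chords per bar.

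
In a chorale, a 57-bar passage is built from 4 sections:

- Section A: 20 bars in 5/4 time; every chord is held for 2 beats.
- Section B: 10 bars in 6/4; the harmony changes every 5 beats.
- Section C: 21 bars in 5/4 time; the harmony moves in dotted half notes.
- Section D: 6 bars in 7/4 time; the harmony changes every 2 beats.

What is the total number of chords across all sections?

A: 20·5 = 100 beats, 100/2 = 50 chords.
B: 10·6 = 60 beats, 60/5 = 12 chords.
C: 21·5 = 105 beats, 105/3 = 35 chords.
D: 6·7 = 42 beats, 42/2 = 21 chords.
Total: 50 + 12 + 35 + 21 = 118.

118 chords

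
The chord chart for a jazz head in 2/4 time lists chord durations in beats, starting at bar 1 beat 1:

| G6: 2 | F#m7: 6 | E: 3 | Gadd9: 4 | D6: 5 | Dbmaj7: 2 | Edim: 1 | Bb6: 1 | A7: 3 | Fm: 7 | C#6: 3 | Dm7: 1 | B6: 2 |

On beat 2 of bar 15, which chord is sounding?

Fm

Beat 2 of bar 15 is beat (15−1)×2 + 2 = 30 overall.
Running totals: G6 ends at 2, F#m7 ends at 8, E ends at 11, Gadd9 ends at 15, D6 ends at 20, Dbmaj7 ends at 22, Edim ends at 23, Bb6 ends at 24, A7 ends at 27, Fm ends at 34.
Beat 30 falls within Fm.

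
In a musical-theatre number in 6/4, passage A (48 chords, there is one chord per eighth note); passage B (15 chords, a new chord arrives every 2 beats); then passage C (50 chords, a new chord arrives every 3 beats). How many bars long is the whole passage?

A: 48 × 0.5 = 24 beats = 4 bars.
B: 15 × 2 = 30 beats = 5 bars.
C: 50 × 3 = 150 beats = 25 bars.
Total: 4 + 5 + 25 = 34 bars.

34 bars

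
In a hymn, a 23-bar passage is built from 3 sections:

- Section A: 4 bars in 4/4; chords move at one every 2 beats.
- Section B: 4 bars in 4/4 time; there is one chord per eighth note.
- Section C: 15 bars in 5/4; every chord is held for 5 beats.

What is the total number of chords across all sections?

55 chords

A: 4·4 = 16 beats, 16/2 = 8 chords.
B: 4·4 = 16 beats, 16/0.5 = 32 chords.
C: 15·5 = 75 beats, 75/5 = 15 chords.
Total: 8 + 32 + 15 = 55.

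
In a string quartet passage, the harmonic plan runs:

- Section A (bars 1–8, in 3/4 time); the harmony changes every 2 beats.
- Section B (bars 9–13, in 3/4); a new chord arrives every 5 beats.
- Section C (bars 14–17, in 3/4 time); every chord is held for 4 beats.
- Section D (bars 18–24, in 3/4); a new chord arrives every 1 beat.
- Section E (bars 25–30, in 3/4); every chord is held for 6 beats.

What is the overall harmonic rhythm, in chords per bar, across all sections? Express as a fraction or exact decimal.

1.4 chords per bar

A: 8 × 3 = 24 beats ÷ 2 = 12 chords.
B: 5 × 3 = 15 beats ÷ 5 = 3 chords.
C: 4 × 3 = 12 beats ÷ 4 = 3 chords.
D: 7 × 3 = 21 beats ÷ 1 = 21 chords.
E: 6 × 3 = 18 beats ÷ 6 = 3 chords.
Overall: 42 chords over 30 bars → 42/30 = 1.4 chords per bar.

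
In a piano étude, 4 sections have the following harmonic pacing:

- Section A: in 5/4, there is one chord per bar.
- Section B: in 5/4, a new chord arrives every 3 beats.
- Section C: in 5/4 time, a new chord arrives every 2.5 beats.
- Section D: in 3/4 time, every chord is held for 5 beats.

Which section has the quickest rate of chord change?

Section C

A: 5 beats/bar ÷ 5 beats/chord = 1 chord/bar.
B: 5 beats/bar ÷ 3 beats/chord = 5/3 chords/bar.
C: 5 beats/bar ÷ 2.5 beats/chord = 2 chords/bar.
D: 3 beats/bar ÷ 5 beats/chord = 0.6 chords/bar.
Fastest is C at 2 chords/bar.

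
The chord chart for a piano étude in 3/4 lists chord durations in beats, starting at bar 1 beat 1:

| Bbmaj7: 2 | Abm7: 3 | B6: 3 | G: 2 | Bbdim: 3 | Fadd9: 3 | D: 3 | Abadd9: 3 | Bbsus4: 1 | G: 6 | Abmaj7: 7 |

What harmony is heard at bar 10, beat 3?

Beat 3 of bar 10 is beat (10−1)×3 + 3 = 30 overall.
Running totals: Bbmaj7 ends at 2, Abm7 ends at 5, B6 ends at 8, G ends at 10, Bbdim ends at 13, Fadd9 ends at 16, D ends at 19, Abadd9 ends at 22, Bbsus4 ends at 23, G ends at 29, Abmaj7 ends at 36.
Beat 30 falls within Abmaj7.

Abmaj7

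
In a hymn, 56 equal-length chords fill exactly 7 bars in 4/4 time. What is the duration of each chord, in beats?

7 bars × 4 beats/bar = 28 beats total.
28 beats ÷ 56 chords = 0.5 beats per chord.
(That is an eighth note.)

0.5 beats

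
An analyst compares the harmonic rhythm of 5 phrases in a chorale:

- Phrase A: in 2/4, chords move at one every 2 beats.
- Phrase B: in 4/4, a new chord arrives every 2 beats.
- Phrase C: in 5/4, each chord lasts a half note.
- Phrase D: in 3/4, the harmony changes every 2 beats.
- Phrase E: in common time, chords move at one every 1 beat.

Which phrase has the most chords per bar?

A: 2/2 = 1 chord/bar.
B: 4/2 = 2 chords/bar.
C: 5/2 = 2.5 chords/bar.
D: 3/2 = 1.5 chords/bar.
E: 4/1 = 4 chords/bar.
Fastest is E at 4 chords/bar.

Phrase E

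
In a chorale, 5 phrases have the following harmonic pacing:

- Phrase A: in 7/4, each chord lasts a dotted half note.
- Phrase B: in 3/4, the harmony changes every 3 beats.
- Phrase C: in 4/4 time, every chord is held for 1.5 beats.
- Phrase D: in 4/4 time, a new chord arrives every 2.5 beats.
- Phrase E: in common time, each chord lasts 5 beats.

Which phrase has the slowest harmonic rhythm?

Phrase E

A: 7/3 = 7/3 chords/bar.
B: 3/3 = 1 chord/bar.
C: 4/1.5 = 8/3 chords/bar.
D: 4/2.5 = 1.6 chords/bar.
E: 4/5 = 0.8 chords/bar.
Slowest is E at 0.8 chords/bar.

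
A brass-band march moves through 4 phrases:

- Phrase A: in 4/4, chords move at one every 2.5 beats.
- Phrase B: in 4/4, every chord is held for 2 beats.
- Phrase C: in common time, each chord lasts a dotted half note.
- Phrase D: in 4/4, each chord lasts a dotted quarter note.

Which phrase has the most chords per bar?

Phrase D

A: 4 beats/bar ÷ 2.5 beats/chord = 1.6 chords/bar.
B: 4 beats/bar ÷ 2 beats/chord = 2 chords/bar.
C: 4 beats/bar ÷ 3 beats/chord = 4/3 chords/bar.
D: 4 beats/bar ÷ 1.5 beats/chord = 8/3 chords/bar.
Fastest is D at 8/3 chords/bar.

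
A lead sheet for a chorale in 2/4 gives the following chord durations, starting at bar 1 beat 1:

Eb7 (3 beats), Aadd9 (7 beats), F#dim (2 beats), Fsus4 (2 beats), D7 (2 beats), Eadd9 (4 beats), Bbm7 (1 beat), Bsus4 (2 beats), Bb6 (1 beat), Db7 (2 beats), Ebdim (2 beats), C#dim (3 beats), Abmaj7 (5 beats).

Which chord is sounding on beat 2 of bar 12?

Beat 2 of bar 12 is beat (12−1)×2 + 2 = 24 overall.
Running totals: Eb7 ends at 3, Aadd9 ends at 10, F#dim ends at 12, Fsus4 ends at 14, D7 ends at 16, Eadd9 ends at 20, Bbm7 ends at 21, Bsus4 ends at 23, Bb6 ends at 24.
Beat 24 falls within Bb6.

Bb6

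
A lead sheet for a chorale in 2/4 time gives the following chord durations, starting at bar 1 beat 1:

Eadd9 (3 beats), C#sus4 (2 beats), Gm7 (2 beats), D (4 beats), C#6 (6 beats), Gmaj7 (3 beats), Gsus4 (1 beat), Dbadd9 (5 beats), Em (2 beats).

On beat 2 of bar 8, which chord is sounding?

Beat 2 of bar 8 is beat (8−1)×2 + 2 = 16 overall.
Running totals: Eadd9 ends at 3, C#sus4 ends at 5, Gm7 ends at 7, D ends at 11, C#6 ends at 17.
Beat 16 falls within C#6.

C#6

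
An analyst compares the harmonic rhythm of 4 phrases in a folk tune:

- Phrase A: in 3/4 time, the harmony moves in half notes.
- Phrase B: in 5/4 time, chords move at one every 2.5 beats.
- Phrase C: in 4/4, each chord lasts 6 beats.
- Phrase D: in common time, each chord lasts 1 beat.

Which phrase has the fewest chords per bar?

A: each chord is 2 beats in 3/4, so 1.5 per bar.
B: each chord is 2.5 beats in 5/4, so 2 per bar.
C: each chord is 6 beats in 4/4, so 2/3 per bar.
D: each chord is 1 beat in 4/4, so 4 per bar.
Slowest is C at 2/3 chords/bar.

Phrase C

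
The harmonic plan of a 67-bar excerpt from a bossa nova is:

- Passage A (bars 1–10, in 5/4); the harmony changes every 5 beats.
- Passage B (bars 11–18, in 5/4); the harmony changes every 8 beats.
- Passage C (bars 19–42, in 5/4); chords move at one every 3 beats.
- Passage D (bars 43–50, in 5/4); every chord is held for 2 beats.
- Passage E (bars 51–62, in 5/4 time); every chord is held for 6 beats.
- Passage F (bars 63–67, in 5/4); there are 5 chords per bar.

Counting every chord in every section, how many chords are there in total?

A: 10 bars × 5 beats = 50 beats; 5 beats/chord → 10 chords.
B: 8 bars × 5 beats = 40 beats; 8 beats/chord → 5 chords.
C: 24 bars × 5 beats = 120 beats; 3 beats/chord → 40 chords.
D: 8 bars × 5 beats = 40 beats; 2 beats/chord → 20 chords.
E: 12 bars × 5 beats = 60 beats; 6 beats/chord → 10 chords.
F: 5 bars × 5 beats = 25 beats; 1 beat/chord → 25 chords.
Total: 10 + 5 + 40 + 20 + 10 + 25 = 110.

110 chords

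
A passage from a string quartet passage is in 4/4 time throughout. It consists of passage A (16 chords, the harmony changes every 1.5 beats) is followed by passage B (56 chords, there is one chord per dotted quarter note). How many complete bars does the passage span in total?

A: 16 × 1.5 = 24 beats = 6 bars.
B: 56 × 1.5 = 84 beats = 21 bars.
Total: 6 + 21 = 27 bars.

27 bars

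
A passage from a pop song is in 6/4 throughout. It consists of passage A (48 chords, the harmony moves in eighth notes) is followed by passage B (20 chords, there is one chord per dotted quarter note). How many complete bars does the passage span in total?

9 bars

A: 48 × 0.5 = 24 beats = 4 bars.
B: 20 × 1.5 = 30 beats = 5 bars.
Total: 4 + 5 = 9 bars.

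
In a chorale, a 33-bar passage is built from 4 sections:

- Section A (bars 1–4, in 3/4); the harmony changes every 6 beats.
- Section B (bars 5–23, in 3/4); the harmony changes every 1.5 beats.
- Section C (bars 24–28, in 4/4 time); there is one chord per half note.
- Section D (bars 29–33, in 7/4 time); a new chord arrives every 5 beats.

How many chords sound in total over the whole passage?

A has 12 beats and chords last 6 each, so 2 chords.
B has 57 beats and chords last 1.5 each, so 38 chords.
C has 20 beats and chords last 2 each, so 10 chords.
D has 35 beats and chords last 5 each, so 7 chords.
Total: 2 + 38 + 10 + 7 = 57.

57 chords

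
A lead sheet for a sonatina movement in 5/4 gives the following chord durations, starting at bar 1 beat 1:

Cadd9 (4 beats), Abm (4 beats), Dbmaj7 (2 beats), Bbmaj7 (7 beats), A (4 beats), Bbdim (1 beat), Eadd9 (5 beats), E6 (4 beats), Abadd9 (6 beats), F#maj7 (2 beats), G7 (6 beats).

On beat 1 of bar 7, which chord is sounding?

E6

Beat 1 of bar 7 is beat (7−1)×5 + 1 = 31 overall.
Running totals: Cadd9 ends at 4, Abm ends at 8, Dbmaj7 ends at 10, Bbmaj7 ends at 17, A ends at 21, Bbdim ends at 22, Eadd9 ends at 27, E6 ends at 31.
Beat 31 falls within E6.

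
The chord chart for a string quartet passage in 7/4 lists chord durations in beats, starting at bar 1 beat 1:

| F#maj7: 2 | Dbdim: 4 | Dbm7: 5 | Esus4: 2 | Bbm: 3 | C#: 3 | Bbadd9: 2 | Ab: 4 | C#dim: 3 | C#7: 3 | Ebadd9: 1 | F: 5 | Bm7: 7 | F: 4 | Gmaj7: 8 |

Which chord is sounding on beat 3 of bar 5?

Beat 3 of bar 5 is beat (5−1)×7 + 3 = 31 overall.
Running totals: F#maj7 ends at 2, Dbdim ends at 6, Dbm7 ends at 11, Esus4 ends at 13, Bbm ends at 16, C# ends at 19, Bbadd9 ends at 21, Ab ends at 25, C#dim ends at 28, C#7 ends at 31.
Beat 31 falls within C#7.

C#7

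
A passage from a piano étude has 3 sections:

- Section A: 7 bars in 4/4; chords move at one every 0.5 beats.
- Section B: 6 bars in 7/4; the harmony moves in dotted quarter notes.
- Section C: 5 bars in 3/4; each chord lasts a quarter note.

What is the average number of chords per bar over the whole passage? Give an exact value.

A: 7 × 4 = 28 beats ÷ 0.5 = 56 chords.
B: 6 × 7 = 42 beats ÷ 1.5 = 28 chords.
C: 5 × 3 = 15 beats ÷ 1 = 15 chords.
Overall: 99 chords over 18 bars → 99/18 = 5.5 chords per bar.

5.5 chords per bar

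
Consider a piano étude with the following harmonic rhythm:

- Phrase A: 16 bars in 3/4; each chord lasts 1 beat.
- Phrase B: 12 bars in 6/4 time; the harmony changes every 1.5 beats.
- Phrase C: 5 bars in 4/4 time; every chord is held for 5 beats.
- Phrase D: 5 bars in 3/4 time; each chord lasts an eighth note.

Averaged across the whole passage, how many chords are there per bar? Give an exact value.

A: 16 bars of 3 beats is 48 beats; at 1 beat each that's 48 chords.
B: 12 bars of 6 beats is 72 beats; at 1.5 beats each that's 48 chords.
C: 5 bars of 4 beats is 20 beats; at 5 beats each that's 4 chords.
D: 5 bars of 3 beats is 15 beats; at 0.5 beats each that's 30 chords.
Overall: 130 chords over 38 bars → 130/38 = 65/19 chords per bar.

65/19 chords per bar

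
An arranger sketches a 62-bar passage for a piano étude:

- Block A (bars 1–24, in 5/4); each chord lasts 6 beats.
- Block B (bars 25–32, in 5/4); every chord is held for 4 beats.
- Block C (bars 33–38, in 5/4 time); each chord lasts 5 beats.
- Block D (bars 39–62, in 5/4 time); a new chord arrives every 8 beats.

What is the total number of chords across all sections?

51 chords

A has 120 beats and chords last 6 each, so 20 chords.
B has 40 beats and chords last 4 each, so 10 chords.
C has 30 beats and chords last 5 each, so 6 chords.
D has 120 beats and chords last 8 each, so 15 chords.
Total: 20 + 10 + 6 + 15 = 51.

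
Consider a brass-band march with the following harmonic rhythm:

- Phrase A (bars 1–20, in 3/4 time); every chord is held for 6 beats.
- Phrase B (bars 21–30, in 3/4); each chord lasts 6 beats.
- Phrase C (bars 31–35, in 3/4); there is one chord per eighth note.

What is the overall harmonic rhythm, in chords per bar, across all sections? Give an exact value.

A: 20 bars of 3 beats is 60 beats; at 6 beats each that's 10 chords.
B: 10 bars of 3 beats is 30 beats; at 6 beats each that's 5 chords.
C: 5 bars of 3 beats is 15 beats; at 0.5 beats each that's 30 chords.
Overall: 45 chords over 35 bars → 45/35 = 9/7 chords per bar.

9/7 chords per bar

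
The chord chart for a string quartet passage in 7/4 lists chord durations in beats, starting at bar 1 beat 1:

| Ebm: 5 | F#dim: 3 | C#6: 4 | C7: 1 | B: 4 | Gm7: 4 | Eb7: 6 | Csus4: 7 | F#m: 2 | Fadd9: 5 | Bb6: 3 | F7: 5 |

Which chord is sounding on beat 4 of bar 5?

Csus4

Beat 4 of bar 5 is beat (5−1)×7 + 4 = 32 overall.
Running totals: Ebm ends at 5, F#dim ends at 8, C#6 ends at 12, C7 ends at 13, B ends at 17, Gm7 ends at 21, Eb7 ends at 27, Csus4 ends at 34.
Beat 32 falls within Csus4.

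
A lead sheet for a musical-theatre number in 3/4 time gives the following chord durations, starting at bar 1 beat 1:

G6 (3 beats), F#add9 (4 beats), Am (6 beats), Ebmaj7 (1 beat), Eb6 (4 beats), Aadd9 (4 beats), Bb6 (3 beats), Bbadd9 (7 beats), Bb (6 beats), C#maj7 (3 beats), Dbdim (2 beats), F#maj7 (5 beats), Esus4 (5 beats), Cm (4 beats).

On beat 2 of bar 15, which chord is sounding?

Beat 2 of bar 15 is beat (15−1)×3 + 2 = 44 overall.
Running totals: G6 ends at 3, F#add9 ends at 7, Am ends at 13, Ebmaj7 ends at 14, Eb6 ends at 18, Aadd9 ends at 22, Bb6 ends at 25, Bbadd9 ends at 32, Bb ends at 38, C#maj7 ends at 41, Dbdim ends at 43, F#maj7 ends at 48.
Beat 44 falls within F#maj7.

F#maj7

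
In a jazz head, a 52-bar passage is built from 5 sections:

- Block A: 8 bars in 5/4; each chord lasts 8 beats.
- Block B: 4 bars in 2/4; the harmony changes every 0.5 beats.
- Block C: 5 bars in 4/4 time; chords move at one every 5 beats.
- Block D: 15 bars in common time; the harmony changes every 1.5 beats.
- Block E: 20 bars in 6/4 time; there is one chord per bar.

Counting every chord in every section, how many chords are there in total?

A has 40 beats and chords last 8 each, so 5 chords.
B has 8 beats and chords last 0.5 each, so 16 chords.
C has 20 beats and chords last 5 each, so 4 chords.
D has 60 beats and chords last 1.5 each, so 40 chords.
E has 120 beats and chords last 6 each, so 20 chords.
Total: 5 + 16 + 4 + 40 + 20 = 85.

85 chords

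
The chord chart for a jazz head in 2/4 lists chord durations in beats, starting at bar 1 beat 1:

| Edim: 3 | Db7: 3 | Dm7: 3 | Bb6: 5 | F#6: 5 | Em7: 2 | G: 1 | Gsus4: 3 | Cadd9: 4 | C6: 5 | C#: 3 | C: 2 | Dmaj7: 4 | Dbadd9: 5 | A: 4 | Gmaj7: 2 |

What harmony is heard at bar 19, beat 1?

C#

Beat 1 of bar 19 is beat (19−1)×2 + 1 = 37 overall.
Running totals: Edim ends at 3, Db7 ends at 6, Dm7 ends at 9, Bb6 ends at 14, F#6 ends at 19, Em7 ends at 21, G ends at 22, Gsus4 ends at 25, Cadd9 ends at 29, C6 ends at 34, C# ends at 37.
Beat 37 falls within C#.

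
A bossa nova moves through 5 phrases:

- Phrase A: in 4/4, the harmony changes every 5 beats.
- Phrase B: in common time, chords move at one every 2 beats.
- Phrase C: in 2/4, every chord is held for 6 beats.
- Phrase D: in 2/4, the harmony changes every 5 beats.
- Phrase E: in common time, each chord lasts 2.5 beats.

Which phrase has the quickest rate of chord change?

A: 4 beats/bar ÷ 5 beats/chord = 0.8 chords/bar.
B: 4 beats/bar ÷ 2 beats/chord = 2 chords/bar.
C: 2 beats/bar ÷ 6 beats/chord = 1/3 chords/bar.
D: 2 beats/bar ÷ 5 beats/chord = 0.4 chords/bar.
E: 4 beats/bar ÷ 2.5 beats/chord = 1.6 chords/bar.
Fastest is B at 2 chords/bar.

Phrase B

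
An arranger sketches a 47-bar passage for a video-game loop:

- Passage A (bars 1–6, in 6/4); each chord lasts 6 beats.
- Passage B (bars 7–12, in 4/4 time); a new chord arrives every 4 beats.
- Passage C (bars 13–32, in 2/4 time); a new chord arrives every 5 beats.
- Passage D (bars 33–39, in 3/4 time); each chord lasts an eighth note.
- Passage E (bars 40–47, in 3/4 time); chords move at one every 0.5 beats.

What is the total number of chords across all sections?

110 chords

A has 36 beats and chords last 6 each, so 6 chords.
B has 24 beats and chords last 4 each, so 6 chords.
C has 40 beats and chords last 5 each, so 8 chords.
D has 21 beats and chords last 0.5 each, so 42 chords.
E has 24 beats and chords last 0.5 each, so 48 chords.
Total: 6 + 6 + 8 + 42 + 48 = 110.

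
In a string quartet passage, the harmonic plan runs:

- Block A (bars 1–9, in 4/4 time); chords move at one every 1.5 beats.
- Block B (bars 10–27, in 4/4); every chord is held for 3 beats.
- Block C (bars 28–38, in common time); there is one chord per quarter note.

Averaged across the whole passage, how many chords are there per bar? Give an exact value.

46/19 chords per bar

A: 9 bars of 4 beats is 36 beats; at 1.5 beats each that's 24 chords.
B: 18 bars of 4 beats is 72 beats; at 3 beats each that's 24 chords.
C: 11 bars of 4 beats is 44 beats; at 1 beat each that's 44 chords.
Overall: 92 chords over 38 bars → 92/38 = 46/19 chords per bar.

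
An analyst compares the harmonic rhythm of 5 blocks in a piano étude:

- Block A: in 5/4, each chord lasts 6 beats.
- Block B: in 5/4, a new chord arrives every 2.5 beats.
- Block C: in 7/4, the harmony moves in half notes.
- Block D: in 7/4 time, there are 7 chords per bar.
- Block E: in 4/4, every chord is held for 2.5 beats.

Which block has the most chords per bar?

A: 5 beats/bar ÷ 6 beats/chord = 5/6 chords/bar.
B: 5 beats/bar ÷ 2.5 beats/chord = 2 chords/bar.
C: 7 beats/bar ÷ 2 beats/chord = 3.5 chords/bar.
D: 7 beats/bar ÷ 1 beat/chord = 7 chords/bar.
E: 4 beats/bar ÷ 2.5 beats/chord = 1.6 chords/bar.
Fastest is D at 7 chords/bar.

Block D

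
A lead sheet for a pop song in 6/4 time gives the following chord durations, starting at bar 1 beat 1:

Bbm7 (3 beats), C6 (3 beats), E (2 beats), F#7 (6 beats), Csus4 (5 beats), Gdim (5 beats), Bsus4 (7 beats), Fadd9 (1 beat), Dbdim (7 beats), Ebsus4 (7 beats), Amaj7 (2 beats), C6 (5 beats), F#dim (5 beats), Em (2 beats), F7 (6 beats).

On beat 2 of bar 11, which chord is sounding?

Beat 2 of bar 11 is beat (11−1)×6 + 2 = 62 overall.
Running totals: Bbm7 ends at 3, C6 ends at 6, E ends at 8, F#7 ends at 14, Csus4 ends at 19, Gdim ends at 24, Bsus4 ends at 31, Fadd9 ends at 32, Dbdim ends at 39, Ebsus4 ends at 46, Amaj7 ends at 48, C6 ends at 53, F#dim ends at 58, Em ends at 60, F7 ends at 66.
Beat 62 falls within F7.

F7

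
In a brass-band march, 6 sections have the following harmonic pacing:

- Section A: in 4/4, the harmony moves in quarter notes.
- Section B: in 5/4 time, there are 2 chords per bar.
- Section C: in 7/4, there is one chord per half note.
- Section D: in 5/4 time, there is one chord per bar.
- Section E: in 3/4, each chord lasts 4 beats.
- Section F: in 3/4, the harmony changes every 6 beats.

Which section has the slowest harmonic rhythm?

A: each chord is 1 beat in 4/4, so 4 per bar.
B: each chord is 2.5 beats in 5/4, so 2 per bar.
C: each chord is 2 beats in 7/4, so 3.5 per bar.
D: each chord is 5 beats in 5/4, so 1 per bar.
E: each chord is 4 beats in 3/4, so 0.75 per bar.
F: each chord is 6 beats in 3/4, so 0.5 per bar.
Slowest is F at 0.5 chords/bar.

Section F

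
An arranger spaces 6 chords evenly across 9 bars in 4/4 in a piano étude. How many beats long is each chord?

9 bars × 4 beats/bar = 36 beats total.
36 beats ÷ 6 chords = 6 beats per chord.

6 beats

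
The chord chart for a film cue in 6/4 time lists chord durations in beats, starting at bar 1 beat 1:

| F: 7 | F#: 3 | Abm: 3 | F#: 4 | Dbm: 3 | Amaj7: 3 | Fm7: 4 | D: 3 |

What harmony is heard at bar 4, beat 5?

Amaj7

Beat 5 of bar 4 is beat (4−1)×6 + 5 = 23 overall.
Running totals: F ends at 7, F# ends at 10, Abm ends at 13, F# ends at 17, Dbm ends at 20, Amaj7 ends at 23.
Beat 23 falls within Amaj7.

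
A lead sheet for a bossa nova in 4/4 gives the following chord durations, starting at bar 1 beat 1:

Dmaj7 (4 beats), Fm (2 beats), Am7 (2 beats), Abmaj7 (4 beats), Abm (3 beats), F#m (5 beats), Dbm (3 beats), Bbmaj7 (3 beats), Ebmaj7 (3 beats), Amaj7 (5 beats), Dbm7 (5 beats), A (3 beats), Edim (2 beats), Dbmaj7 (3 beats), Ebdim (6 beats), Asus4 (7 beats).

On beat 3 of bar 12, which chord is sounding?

Dbmaj7

Beat 3 of bar 12 is beat (12−1)×4 + 3 = 47 overall.
Running totals: Dmaj7 ends at 4, Fm ends at 6, Am7 ends at 8, Abmaj7 ends at 12, Abm ends at 15, F#m ends at 20, Dbm ends at 23, Bbmaj7 ends at 26, Ebmaj7 ends at 29, Amaj7 ends at 34, Dbm7 ends at 39, A ends at 42, Edim ends at 44, Dbmaj7 ends at 47.
Beat 47 falls within Dbmaj7.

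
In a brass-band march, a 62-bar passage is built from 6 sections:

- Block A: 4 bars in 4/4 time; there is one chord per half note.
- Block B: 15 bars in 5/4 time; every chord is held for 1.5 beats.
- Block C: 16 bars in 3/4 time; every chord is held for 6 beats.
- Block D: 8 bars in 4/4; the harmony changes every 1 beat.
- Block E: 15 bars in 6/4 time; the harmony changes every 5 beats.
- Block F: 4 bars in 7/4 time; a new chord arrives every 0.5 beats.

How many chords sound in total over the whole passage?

172 chords

A has 16 beats and chords last 2 each, so 8 chords.
B has 75 beats and chords last 1.5 each, so 50 chords.
C has 48 beats and chords last 6 each, so 8 chords.
D has 32 beats and chords last 1 each, so 32 chords.
E has 90 beats and chords last 5 each, so 18 chords.
F has 28 beats and chords last 0.5 each, so 56 chords.
Total: 8 + 50 + 8 + 32 + 18 + 56 = 172.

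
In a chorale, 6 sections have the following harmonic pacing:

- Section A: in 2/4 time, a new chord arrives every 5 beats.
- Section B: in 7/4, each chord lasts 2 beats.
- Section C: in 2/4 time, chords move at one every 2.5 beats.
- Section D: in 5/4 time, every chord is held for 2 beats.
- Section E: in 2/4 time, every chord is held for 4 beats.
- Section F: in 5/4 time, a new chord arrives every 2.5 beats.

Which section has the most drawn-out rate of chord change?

Section A

A: 2/5 = 0.4 chords/bar.
B: 7/2 = 3.5 chords/bar.
C: 2/2.5 = 0.8 chords/bar.
D: 5/2 = 2.5 chords/bar.
E: 2/4 = 0.5 chords/bar.
F: 5/2.5 = 2 chords/bar.
Slowest is A at 0.4 chords/bar.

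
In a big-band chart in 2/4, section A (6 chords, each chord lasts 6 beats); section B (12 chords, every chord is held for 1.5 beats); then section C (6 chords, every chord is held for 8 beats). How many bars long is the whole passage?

A: 6 × 6 = 36 beats = 18 bars.
B: 12 × 1.5 = 18 beats = 9 bars.
C: 6 × 8 = 48 beats = 24 bars.
Total: 18 + 9 + 24 = 51 bars.

51 bars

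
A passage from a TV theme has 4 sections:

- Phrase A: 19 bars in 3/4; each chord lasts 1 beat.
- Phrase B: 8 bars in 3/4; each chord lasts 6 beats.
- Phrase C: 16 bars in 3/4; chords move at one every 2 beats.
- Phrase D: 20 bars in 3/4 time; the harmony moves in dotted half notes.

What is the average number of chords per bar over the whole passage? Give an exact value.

A: 19 bars of 3 beats is 57 beats; at 1 beat each that's 57 chords.
B: 8 bars of 3 beats is 24 beats; at 6 beats each that's 4 chords.
C: 16 bars of 3 beats is 48 beats; at 2 beats each that's 24 chords.
D: 20 bars of 3 beats is 60 beats; at 3 beats each that's 20 chords.
Overall: 105 chords over 63 bars → 105/63 = 5/3 chords per bar.

5/3 chords per bar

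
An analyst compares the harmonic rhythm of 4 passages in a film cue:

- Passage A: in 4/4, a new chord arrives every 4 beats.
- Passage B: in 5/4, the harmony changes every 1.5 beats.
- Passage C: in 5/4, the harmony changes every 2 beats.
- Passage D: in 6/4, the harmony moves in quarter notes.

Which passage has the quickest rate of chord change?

A: 4/4 = 1 chord/bar.
B: 5/1.5 = 10/3 chords/bar.
C: 5/2 = 2.5 chords/bar.
D: 6/1 = 6 chords/bar.
Fastest is D at 6 chords/bar.

Passage D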